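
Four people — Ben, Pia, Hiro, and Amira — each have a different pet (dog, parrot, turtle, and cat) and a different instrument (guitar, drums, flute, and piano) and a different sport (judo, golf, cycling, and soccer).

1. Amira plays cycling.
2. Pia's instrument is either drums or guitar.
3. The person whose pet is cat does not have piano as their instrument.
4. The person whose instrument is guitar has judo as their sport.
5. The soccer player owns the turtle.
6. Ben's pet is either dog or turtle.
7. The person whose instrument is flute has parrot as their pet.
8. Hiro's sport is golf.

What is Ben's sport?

Clue 1 rules out cycling for Ben's sport.
With clues 1–8, golf and judo are impossible for Ben's sport.
That leaves soccer.

soccer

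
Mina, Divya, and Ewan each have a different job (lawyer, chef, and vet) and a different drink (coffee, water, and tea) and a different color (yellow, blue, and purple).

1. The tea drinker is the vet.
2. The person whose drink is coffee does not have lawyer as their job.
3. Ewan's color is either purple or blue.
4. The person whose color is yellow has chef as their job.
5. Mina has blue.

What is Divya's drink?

With clues 1–5, tea and water are impossible for Divya's drink.
That leaves coffee.

coffee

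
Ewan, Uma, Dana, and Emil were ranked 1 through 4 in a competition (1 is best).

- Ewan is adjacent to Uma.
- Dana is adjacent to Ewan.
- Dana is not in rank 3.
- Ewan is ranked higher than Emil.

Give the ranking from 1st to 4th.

Dana, Ewan, Uma, Emil

From clues 1–2: Ewan is in {2,3}.
From clues 1–4: Dana → rank 1, Ewan → rank 2, Uma → rank 3, Emil → rank 4.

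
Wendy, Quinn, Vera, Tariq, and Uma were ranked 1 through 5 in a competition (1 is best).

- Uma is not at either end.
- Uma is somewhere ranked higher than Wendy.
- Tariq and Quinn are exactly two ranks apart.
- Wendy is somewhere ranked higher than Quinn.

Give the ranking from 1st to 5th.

From clue 1: Uma is in {2,3,4}.
From clues 1–2: Wendy is in {3,4,5}.
From clues 1–3: Wendy is in {4,5}.
From clues 1–4: Vera → rank 1, Uma → rank 2, Tariq → rank 3, Wendy → rank 4, Quinn → rank 5.

Vera, Uma, Tariq, Wendy, Quinn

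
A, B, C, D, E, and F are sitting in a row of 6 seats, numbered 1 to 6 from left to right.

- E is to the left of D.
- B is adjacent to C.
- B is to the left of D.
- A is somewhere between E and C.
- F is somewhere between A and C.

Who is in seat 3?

F

With clues 1–3, D is ruled out for seat 3.
With clues 1–4, E is ruled out for seat 3.
With clues 1–5, A, B, and C are ruled out for seat 3.
So seat 3 is F.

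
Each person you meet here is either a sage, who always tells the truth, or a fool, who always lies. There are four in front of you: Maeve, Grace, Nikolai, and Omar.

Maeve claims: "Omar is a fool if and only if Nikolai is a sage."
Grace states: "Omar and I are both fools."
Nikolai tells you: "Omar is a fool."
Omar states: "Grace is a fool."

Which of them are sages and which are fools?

Maeve: sage, Grace: fool, Nikolai: fool, Omar: sage

Consider Maeve. Suppose Maeve is a fool.
Then no assignment of the remaining roles makes every statement match its speaker's type — contradiction.
So Maeve is a sage.
Consider Grace. Suppose Grace is a sage.
Then Grace's own statement would have to be true, but it can't be — contradiction.
So Grace is a fool.
With that fixed, Omar's statement is true, so Omar is a sage.
With that fixed, Nikolai's statement is false, so Nikolai is a fool.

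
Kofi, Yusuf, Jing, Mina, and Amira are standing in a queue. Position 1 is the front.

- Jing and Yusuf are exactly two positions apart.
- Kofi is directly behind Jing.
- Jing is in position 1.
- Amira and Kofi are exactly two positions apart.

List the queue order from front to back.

Jing, Kofi, Yusuf, Amira, Mina

From clues 1–2: Kofi is in {2,3,4,5}.
From clues 1–3: Jing → position 1, Kofi → position 2, Yusuf → position 3.
From clues 1–4: Amira → position 4, Mina → position 5.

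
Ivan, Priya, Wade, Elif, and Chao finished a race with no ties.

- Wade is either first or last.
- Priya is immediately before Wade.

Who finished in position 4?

Priya

With clue 1, Wade is ruled out for place 4.
With clues 1–2, Chao, Elif, and Ivan are ruled out for place 4.
So place 4 is Priya.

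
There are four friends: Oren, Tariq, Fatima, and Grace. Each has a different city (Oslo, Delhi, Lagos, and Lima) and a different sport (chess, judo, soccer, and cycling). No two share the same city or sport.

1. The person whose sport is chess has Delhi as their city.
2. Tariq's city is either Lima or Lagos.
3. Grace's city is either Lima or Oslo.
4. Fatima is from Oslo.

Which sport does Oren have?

chess

With clues 1–4, cycling, judo, and soccer are impossible for Oren's sport.
That leaves chess.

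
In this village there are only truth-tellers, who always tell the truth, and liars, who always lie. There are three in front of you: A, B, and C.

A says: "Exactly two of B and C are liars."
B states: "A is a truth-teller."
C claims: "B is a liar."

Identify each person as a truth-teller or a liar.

A: liar, B: liar, C: truth-teller

Consider A. Suppose A is a truth-teller.
Then no assignment of the remaining roles makes every statement match its speaker's type — contradiction.
So A is a liar.
With that fixed, B's statement is false, so B is a liar.
With that fixed, C's statement is true, so C is a truth-teller.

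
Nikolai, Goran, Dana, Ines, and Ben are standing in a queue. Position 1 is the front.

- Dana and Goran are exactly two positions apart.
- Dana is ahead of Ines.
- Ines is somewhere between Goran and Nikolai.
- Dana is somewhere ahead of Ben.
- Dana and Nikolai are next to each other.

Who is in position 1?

Nikolai

With clues 1–2, Ines is ruled out for position 1.
With clues 1–4, Ben and Goran are ruled out for position 1.
With clues 1–5, Dana is ruled out for position 1.
So position 1 is Nikolai.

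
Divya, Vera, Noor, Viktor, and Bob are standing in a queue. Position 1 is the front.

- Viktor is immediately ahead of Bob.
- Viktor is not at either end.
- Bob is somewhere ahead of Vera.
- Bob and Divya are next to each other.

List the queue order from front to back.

Noor, Viktor, Bob, Divya, Vera

From clue 1: Viktor is in {1,2,3,4}.
From clues 1–2: Viktor is in {2,3,4}.
From clues 1–3: Vera is in {4,5}.
From clues 1–4: Noor → position 1, Viktor → position 2, Bob → position 3, Divya → position 4, Vera → position 5.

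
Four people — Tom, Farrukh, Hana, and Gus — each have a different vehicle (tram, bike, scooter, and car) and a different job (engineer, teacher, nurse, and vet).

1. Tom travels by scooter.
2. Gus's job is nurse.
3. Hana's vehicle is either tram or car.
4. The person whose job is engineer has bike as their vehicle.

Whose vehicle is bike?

Farrukh

Clue 1 rules out Tom for the one with vehicle bike.
With clues 1–3, Hana is impossible for the one with vehicle bike.
With clues 1–4, Gus is impossible for the one with vehicle bike.
That leaves Farrukh.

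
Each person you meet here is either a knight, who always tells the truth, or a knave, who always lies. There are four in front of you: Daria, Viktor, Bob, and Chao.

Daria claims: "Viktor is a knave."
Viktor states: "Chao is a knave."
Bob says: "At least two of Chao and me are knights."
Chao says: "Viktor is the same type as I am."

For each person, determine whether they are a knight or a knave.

Consider Daria. Suppose Daria is a knight.
Then no assignment of the remaining roles makes every statement match its speaker's type — contradiction.
So Daria is a knave.
Consider Viktor. Suppose Viktor is a knave.
Then Daria's statement comes out true, contradicting Daria being a knave.
So Viktor is a knight.
Consider Bob. Suppose Bob is a knight.
Then no assignment of the remaining roles makes every statement match its speaker's type — contradiction.
So Bob is a knave.
Consider Chao. Suppose Chao is a knight.
Then Viktor's statement comes out false, contradicting Viktor being a knight.
So Chao is a knave.

Daria: knave, Viktor: knight, Bob: knave, Chao: knave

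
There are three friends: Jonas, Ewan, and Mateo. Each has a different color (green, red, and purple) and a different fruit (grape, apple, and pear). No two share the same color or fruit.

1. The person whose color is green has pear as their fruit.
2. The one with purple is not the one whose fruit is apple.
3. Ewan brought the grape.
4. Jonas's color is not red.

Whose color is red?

Mateo

With clues 1–3, Ewan is impossible for the one with color red.
With clues 1–4, Jonas is impossible for the one with color red.
That leaves Mateo.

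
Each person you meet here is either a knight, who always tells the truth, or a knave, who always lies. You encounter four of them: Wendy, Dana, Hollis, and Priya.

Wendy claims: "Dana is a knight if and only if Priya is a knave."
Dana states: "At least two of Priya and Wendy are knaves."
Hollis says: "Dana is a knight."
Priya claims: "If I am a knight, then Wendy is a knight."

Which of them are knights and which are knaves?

Consider Wendy. Suppose Wendy is a knave.
Then whichever role Priya has, Priya's statement has the wrong truth value — contradiction.
So Wendy is a knight.
With that fixed, Dana's statement is false, so Dana is a knave.
With that fixed, Hollis's statement is false, so Hollis is a knave.
With that fixed, Priya's statement is true, so Priya is a knight.

Wendy: knight, Dana: knave, Hollis: knave, Priya: knight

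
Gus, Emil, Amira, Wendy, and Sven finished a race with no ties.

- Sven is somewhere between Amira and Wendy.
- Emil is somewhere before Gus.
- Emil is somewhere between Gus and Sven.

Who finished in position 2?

Sven

With clues 1–3, Amira, Emil, Gus, and Wendy are ruled out for place 2.
So place 2 is Sven.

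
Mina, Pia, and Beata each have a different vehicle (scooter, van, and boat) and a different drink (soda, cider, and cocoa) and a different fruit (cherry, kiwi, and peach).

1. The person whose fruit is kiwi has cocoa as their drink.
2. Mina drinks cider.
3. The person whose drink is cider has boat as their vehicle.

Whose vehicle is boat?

Mina

With clues 1–3, Beata and Pia are impossible for the one with vehicle boat.
That leaves Mina.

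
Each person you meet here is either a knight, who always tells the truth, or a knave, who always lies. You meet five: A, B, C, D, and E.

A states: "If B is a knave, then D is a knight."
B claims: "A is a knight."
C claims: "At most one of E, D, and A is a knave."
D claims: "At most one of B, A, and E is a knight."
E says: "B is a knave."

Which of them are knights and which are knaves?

Consider A. Suppose A is a knave.
Then no assignment of the remaining roles makes every statement match its speaker's type — contradiction.
So A is a knight.
With that fixed, B's statement is true, so B is a knight.
With that fixed, D's statement is false, so D is a knave.
With that fixed, E's statement is false, so E is a knave.
With that fixed, C's statement is false, so C is a knave.

A: knight, B: knight, C: knave, D: knave, E: knave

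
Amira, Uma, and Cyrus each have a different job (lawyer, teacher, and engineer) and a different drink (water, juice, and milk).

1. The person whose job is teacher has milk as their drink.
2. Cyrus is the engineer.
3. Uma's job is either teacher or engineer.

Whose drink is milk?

With clues 1–2, Cyrus is impossible for the one with drink milk.
With clues 1–3, Amira is impossible for the one with drink milk.
That leaves Uma.

Uma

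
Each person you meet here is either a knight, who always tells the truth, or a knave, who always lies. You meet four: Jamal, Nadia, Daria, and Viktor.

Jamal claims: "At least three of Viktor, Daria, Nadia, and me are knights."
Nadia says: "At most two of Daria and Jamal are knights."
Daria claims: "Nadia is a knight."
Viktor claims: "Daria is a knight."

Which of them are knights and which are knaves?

Regardless of anyone's role, Nadia's statement is true, so Nadia is a knight.
With that fixed, Daria's statement is true, so Daria is a knight.
With that fixed, Viktor's statement is true, so Viktor is a knight.
With that fixed, Jamal's statement is true, so Jamal is a knight.

Jamal: knight, Nadia: knight, Daria: knight, Viktor: knight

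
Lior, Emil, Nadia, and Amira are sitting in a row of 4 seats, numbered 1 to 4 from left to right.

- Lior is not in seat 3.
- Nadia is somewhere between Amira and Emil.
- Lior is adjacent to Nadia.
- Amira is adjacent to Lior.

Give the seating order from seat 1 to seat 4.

Amira, Lior, Nadia, Emil

From clue 1: Lior is in {1,2,4}.
From clues 1–2: Nadia is in {2,3}.
From clues 1–3: Lior → seat 2, Nadia → seat 3.
From clues 1–4: Amira → seat 1, Emil → seat 4.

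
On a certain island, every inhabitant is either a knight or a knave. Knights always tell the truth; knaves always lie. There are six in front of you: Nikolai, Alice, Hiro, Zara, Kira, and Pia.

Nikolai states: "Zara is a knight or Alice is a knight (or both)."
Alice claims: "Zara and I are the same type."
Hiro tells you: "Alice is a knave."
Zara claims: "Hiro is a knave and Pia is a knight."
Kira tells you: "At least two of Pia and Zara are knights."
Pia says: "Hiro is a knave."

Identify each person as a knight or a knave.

Consider Nikolai. Suppose Nikolai is a knave.
Then no assignment of the remaining roles makes every statement match its speaker's type — contradiction.
So Nikolai is a knight.
Consider Alice. Suppose Alice is a knave.
Then no assignment of the remaining roles makes every statement match its speaker's type — contradiction.
So Alice is a knight.
With that fixed, Hiro's statement is false, so Hiro is a knave.
With that fixed, Pia's statement is true, so Pia is a knight.
With that fixed, Zara's statement is true, so Zara is a knight.
With that fixed, Kira's statement is true, so Kira is a knight.

Nikolai: knight, Alice: knight, Hiro: knave, Zara: knight, Kira: knight, Pia: knight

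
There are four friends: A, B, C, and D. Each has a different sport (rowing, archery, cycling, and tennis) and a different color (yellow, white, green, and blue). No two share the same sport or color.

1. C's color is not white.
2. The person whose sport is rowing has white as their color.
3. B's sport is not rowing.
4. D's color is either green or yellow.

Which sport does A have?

rowing

With clues 1–4, archery, cycling, and tennis are impossible for A's sport.
That leaves rowing.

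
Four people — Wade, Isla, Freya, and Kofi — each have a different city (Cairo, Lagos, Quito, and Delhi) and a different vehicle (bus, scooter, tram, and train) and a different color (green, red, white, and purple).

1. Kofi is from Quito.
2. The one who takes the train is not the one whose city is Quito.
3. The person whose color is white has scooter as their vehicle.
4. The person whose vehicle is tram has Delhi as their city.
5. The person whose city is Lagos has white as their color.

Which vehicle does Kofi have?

bus

With clues 1–2, train is impossible for Kofi's vehicle.
With clues 1–4, tram is impossible for Kofi's vehicle.
With clues 1–5, scooter is impossible for Kofi's vehicle.
That leaves bus.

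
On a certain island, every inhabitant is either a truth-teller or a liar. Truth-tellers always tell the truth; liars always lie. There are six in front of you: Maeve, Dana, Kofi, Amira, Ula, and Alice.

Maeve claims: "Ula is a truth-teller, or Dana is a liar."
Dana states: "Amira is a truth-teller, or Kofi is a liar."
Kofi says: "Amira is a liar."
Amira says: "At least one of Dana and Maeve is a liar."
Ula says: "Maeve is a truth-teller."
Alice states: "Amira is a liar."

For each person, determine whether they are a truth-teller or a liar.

Consider Maeve. Suppose Maeve is a truth-teller.
Then no assignment of the remaining roles makes every statement match its speaker's type — contradiction.
So Maeve is a liar.
With that fixed, Amira's statement is true, so Amira is a truth-teller.
With that fixed, Ula's statement is false, so Ula is a liar.
With that fixed, Alice's statement is false, so Alice is a liar.
With that fixed, Dana's statement is true, so Dana is a truth-teller.
With that fixed, Kofi's statement is false, so Kofi is a liar.

Maeve: liar, Dana: truth-teller, Kofi: liar, Amira: truth-teller, Ula: liar, Alice: liar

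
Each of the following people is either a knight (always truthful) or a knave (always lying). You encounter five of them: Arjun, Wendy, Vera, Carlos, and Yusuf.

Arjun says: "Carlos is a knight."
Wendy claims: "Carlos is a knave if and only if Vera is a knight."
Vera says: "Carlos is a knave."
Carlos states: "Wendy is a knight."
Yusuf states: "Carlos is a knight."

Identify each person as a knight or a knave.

Arjun: knight, Wendy: knight, Vera: knave, Carlos: knight, Yusuf: knight

Consider Arjun. Suppose Arjun is a knave.
Then no assignment of the remaining roles makes every statement match its speaker's type — contradiction.
So Arjun is a knight.
Consider Wendy. Suppose Wendy is a knave.
Then no assignment of the remaining roles makes every statement match its speaker's type — contradiction.
So Wendy is a knight.
With that fixed, Carlos's statement is true, so Carlos is a knight.
With that fixed, Yusuf's statement is true, so Yusuf is a knight.
With that fixed, Vera's statement is false, so Vera is a knave.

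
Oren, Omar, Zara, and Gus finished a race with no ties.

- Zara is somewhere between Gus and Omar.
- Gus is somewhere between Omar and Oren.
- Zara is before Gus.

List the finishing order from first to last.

Omar, Zara, Gus, Oren

From clue 1: Zara is in {2,3}.
From clues 1–2: Oren is in {1,4}.
From clues 1–3: Omar → place 1, Zara → place 2, Gus → place 3, Oren → place 4.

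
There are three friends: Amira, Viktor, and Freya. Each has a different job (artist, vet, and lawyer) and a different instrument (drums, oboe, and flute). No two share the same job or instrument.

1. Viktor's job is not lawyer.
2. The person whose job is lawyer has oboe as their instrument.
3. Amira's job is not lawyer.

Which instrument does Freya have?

With clues 1–3, drums and flute are impossible for Freya's instrument.
That leaves oboe.

oboe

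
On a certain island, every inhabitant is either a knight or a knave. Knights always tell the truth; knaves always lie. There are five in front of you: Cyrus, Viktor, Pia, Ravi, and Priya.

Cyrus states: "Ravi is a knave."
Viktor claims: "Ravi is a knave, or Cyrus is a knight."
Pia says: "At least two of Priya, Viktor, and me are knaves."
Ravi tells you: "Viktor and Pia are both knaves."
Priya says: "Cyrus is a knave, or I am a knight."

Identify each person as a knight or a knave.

Consider Cyrus. Suppose Cyrus is a knave.
Then no assignment of the remaining roles makes every statement match its speaker's type — contradiction.
So Cyrus is a knight.
With that fixed, Viktor's statement is true, so Viktor is a knight.
With that fixed, Ravi's statement is false, so Ravi is a knave.
Consider Pia. Suppose Pia is a knight.
Then Pia's own statement would have to be true, but it can't be — contradiction.
So Pia is a knave.
Consider Priya. Suppose Priya is a knave.
Then Pia's statement comes out true, contradicting Pia being a knave.
So Priya is a knight.

Cyrus: knight, Viktor: knight, Pia: knave, Ravi: knave, Priya: knight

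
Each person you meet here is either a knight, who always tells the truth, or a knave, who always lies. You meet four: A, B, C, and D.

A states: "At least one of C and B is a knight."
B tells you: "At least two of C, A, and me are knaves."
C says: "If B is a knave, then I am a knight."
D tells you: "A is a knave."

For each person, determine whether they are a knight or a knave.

A: knight, B: knave, C: knight, D: knave

Consider A. Suppose A is a knave.
Then no assignment of the remaining roles makes every statement match its speaker's type — contradiction.
So A is a knight.
With that fixed, D's statement is false, so D is a knave.
Consider B. Suppose B is a knight.
Then B's own statement would have to be true, but it can't be — contradiction.
So B is a knave.
Consider C. Suppose C is a knave.
Then A's statement comes out false, contradicting A being a knight.
So C is a knight.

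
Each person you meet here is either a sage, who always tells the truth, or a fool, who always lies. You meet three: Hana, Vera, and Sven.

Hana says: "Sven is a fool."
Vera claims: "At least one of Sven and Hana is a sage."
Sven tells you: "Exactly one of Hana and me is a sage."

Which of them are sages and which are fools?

Hana: fool, Vera: sage, Sven: sage

Consider Hana. Suppose Hana is a sage.
Then whichever role Sven has, Sven's statement has the wrong truth value — contradiction.
So Hana is a fool.
Consider Vera. Suppose Vera is a fool.
Then no assignment of the remaining roles makes every statement match its speaker's type — contradiction.
So Vera is a sage.
Consider Sven. Suppose Sven is a fool.
Then Hana's statement comes out true, contradicting Hana being a fool.
So Sven is a sage.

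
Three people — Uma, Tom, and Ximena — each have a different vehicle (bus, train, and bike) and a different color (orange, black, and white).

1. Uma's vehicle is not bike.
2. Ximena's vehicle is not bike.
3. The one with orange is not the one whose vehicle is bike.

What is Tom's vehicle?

With clues 1–2, bus and train are impossible for Tom's vehicle.
That leaves bike.

bike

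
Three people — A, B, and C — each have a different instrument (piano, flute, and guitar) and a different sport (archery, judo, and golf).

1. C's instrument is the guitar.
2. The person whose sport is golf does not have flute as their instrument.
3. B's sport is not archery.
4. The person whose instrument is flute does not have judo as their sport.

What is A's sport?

With clues 1–4, golf and judo are impossible for A's sport.
That leaves archery.

archery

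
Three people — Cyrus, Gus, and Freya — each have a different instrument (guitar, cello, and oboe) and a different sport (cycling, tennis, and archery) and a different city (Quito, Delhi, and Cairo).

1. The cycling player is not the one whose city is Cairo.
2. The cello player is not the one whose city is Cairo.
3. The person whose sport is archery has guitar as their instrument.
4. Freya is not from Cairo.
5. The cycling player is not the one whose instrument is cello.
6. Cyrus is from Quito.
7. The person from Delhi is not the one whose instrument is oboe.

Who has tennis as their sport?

With clues 1–6, Gus is impossible for the one with sport tennis.
With clues 1–7, Cyrus is impossible for the one with sport tennis.
That leaves Freya.

Freya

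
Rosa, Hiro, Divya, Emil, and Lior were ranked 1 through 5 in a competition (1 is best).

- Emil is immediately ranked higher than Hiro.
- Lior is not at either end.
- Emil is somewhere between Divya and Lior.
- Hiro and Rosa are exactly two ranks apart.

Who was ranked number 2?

Emil

With clues 1–3, Divya, Hiro, and Rosa are ruled out for rank 2.
With clues 1–4, Lior is ruled out for rank 2.
So rank 2 is Emil.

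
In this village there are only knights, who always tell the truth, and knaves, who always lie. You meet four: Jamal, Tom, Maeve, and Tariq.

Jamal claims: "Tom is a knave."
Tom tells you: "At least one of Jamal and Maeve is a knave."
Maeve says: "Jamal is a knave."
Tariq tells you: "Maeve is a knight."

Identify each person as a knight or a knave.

Jamal: knave, Tom: knight, Maeve: knight, Tariq: knight

Consider Jamal. Suppose Jamal is a knight.
Then no assignment of the remaining roles makes every statement match its speaker's type — contradiction.
So Jamal is a knave.
With that fixed, Tom's statement is true, so Tom is a knight.
With that fixed, Maeve's statement is true, so Maeve is a knight.
With that fixed, Tariq's statement is true, so Tariq is a knight.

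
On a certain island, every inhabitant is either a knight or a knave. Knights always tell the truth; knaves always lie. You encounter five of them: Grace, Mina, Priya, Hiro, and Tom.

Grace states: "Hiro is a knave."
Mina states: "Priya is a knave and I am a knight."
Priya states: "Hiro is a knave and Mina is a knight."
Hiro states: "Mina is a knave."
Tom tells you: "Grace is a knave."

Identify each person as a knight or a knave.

Grace: knave, Mina: knave, Priya: knave, Hiro: knight, Tom: knight

Consider Grace. Suppose Grace is a knight.
Then no assignment of the remaining roles makes every statement match its speaker's type — contradiction.
So Grace is a knave.
With that fixed, Tom's statement is true, so Tom is a knight.
Consider Mina. Suppose Mina is a knight.
Then no assignment of the remaining roles makes every statement match its speaker's type — contradiction.
So Mina is a knave.
With that fixed, Priya's statement is false, so Priya is a knave.
With that fixed, Hiro's statement is true, so Hiro is a knight.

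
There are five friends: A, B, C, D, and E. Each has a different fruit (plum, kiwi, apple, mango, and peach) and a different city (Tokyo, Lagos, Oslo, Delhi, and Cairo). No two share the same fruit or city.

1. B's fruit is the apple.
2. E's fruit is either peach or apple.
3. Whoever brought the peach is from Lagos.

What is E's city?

With clues 1–3, Cairo, Delhi, Oslo, and Tokyo are impossible for E's city.
That leaves Lagos.

Lagos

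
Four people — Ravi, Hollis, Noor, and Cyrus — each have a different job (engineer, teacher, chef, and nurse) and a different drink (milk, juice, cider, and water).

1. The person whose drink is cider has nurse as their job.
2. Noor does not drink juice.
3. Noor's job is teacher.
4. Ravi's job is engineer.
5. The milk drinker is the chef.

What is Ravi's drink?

juice

With clues 1–4, cider is impossible for Ravi's drink.
With clues 1–5, milk and water are impossible for Ravi's drink.
That leaves juice.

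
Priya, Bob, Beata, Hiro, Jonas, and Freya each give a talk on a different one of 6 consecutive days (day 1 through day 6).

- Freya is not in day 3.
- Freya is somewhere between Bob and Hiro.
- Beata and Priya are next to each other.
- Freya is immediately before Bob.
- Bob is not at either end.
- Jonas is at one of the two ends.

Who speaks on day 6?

Jonas

With clues 1–2, Freya is ruled out for day 6.
With clues 1–4, Hiro is ruled out for day 6.
With clues 1–5, Bob is ruled out for day 6.
With clues 1–6, Beata and Priya are ruled out for day 6.
So day 6 is Jonas.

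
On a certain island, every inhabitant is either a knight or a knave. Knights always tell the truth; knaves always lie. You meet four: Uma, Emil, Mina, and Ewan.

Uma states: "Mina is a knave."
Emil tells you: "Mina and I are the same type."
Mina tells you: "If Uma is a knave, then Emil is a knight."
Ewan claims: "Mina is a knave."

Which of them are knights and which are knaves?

Uma: knave, Emil: knight, Mina: knight, Ewan: knave

Consider Uma. Suppose Uma is a knight.
Then no assignment of the remaining roles makes every statement match its speaker's type — contradiction.
So Uma is a knave.
Consider Emil. Suppose Emil is a knave.
Then no assignment of the remaining roles makes every statement match its speaker's type — contradiction.
So Emil is a knight.
With that fixed, Mina's statement is true, so Mina is a knight.
With that fixed, Ewan's statement is false, so Ewan is a knave.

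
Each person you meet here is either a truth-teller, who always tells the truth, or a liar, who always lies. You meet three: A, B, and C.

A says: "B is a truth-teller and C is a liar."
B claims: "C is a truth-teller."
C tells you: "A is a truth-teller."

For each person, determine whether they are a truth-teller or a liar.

Consider A. Suppose A is a truth-teller.
Then no assignment of the remaining roles makes every statement match its speaker's type — contradiction.
So A is a liar.
With that fixed, C's statement is false, so C is a liar.
With that fixed, B's statement is false, so B is a liar.

A: liar, B: liar, C: liar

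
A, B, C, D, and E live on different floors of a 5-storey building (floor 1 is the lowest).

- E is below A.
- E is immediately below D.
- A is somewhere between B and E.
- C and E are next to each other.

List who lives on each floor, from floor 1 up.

C, E, D, A, B

From clue 1: A is in {2,3,4,5}.
From clues 1–2: A is in {3,4,5}.
From clues 1–3: A is in {3,4}.
From clues 1–4: C → floor 1, E → floor 2, D → floor 3, A → floor 4, B → floor 5.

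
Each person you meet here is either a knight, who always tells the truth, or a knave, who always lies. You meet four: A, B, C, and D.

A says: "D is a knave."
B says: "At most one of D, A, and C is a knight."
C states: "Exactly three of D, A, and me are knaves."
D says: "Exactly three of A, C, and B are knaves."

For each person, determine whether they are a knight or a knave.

A: knight, B: knight, C: knave, D: knave

Consider A. Suppose A is a knave.
Then no assignment of the remaining roles makes every statement match its speaker's type — contradiction.
So A is a knight.
With that fixed, C's statement is false, so C is a knave.
With that fixed, D's statement is false, so D is a knave.
With that fixed, B's statement is true, so B is a knight.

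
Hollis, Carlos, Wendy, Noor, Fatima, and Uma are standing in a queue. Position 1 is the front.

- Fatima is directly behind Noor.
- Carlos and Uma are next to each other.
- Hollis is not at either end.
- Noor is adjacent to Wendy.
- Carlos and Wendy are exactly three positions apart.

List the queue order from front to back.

Carlos, Uma, Hollis, Wendy, Noor, Fatima

From clue 1: Noor is in {1,2,3,4,5}.
From clues 1–3: Hollis is in {2,3,4,5}.
From clues 1–4: Hollis is in {3,4}.
From clues 1–5: Carlos → position 1, Uma → position 2, Hollis → position 3, Wendy → position 4, Noor → position 5, Fatima → position 6.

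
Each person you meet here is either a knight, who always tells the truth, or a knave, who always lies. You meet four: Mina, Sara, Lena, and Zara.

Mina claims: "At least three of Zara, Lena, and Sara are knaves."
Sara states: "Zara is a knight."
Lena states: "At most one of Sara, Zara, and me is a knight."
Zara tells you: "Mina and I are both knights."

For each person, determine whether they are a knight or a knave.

Consider Mina. Suppose Mina is a knight.
Then no assignment of the remaining roles makes every statement match its speaker's type — contradiction.
So Mina is a knave.
With that fixed, Zara's statement is false, so Zara is a knave.
With that fixed, Sara's statement is false, so Sara is a knave.
With that fixed, Lena's statement is true, so Lena is a knight.

Mina: knave, Sara: knave, Lena: knight, Zara: knave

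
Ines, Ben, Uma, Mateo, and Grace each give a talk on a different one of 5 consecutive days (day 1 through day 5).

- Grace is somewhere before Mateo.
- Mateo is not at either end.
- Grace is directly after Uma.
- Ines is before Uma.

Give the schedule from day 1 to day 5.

Ines, Uma, Grace, Mateo, Ben

From clue 1: Mateo is in {2,3,4,5}.
From clues 1–2: Mateo is in {2,3,4}.
From clues 1–3: Uma is in {1,2}.
From clues 1–4: Ines → day 1, Uma → day 2, Grace → day 3, Mateo → day 4, Ben → day 5.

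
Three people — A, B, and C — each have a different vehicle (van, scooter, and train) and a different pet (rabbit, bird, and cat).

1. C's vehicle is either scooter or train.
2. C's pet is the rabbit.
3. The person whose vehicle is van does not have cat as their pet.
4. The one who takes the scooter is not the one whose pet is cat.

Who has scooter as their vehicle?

C

With clues 1–4, A and B are impossible for the one with vehicle scooter.
That leaves C.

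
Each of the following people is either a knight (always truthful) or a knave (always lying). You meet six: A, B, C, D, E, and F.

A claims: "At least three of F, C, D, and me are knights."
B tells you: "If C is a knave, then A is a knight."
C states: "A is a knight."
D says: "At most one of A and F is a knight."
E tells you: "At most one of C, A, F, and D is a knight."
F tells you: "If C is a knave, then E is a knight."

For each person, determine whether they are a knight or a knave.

A: knight, B: knight, C: knight, D: knave, E: knave, F: knight

Consider A. Suppose A is a knave.
Then no assignment of the remaining roles makes every statement match its speaker's type — contradiction.
So A is a knight.
With that fixed, B's statement is true, so B is a knight.
With that fixed, C's statement is true, so C is a knight.
With that fixed, E's statement is false, so E is a knave.
With that fixed, F's statement is true, so F is a knight.
With that fixed, D's statement is false, so D is a knave.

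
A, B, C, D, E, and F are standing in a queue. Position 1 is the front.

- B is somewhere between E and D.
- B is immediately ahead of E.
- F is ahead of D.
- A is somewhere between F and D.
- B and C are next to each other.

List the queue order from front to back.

From clue 1: B is in {2,3,4,5}.
From clues 1–3: B is in {3,4,5}.
From clues 1–4: A is in {2,3}.
From clues 1–5: F → position 1, A → position 2, D → position 3, C → position 4, B → position 5, E → position 6.

F, A, D, C, B, E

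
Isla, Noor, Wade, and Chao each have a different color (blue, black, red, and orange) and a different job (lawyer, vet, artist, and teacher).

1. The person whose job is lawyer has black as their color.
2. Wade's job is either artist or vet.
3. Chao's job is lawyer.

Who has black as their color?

With clues 1–2, Wade is impossible for the one with color black.
With clues 1–3, Isla and Noor are impossible for the one with color black.
That leaves Chao.

Chao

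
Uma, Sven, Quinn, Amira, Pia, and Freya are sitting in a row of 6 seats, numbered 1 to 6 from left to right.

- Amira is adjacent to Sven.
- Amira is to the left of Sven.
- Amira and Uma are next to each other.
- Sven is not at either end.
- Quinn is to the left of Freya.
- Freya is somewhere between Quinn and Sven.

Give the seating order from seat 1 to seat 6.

Quinn, Freya, Uma, Amira, Sven, Pia

From clues 1–2: Sven is in {2,3,4,5,6}.
From clues 1–3: Uma is in {1,2,3,4}.
From clues 1–4: Uma is in {1,2,3}.
From clues 1–6: Quinn → seat 1, Freya → seat 2, Uma → seat 3, Amira → seat 4, Sven → seat 5, Pia → seat 6.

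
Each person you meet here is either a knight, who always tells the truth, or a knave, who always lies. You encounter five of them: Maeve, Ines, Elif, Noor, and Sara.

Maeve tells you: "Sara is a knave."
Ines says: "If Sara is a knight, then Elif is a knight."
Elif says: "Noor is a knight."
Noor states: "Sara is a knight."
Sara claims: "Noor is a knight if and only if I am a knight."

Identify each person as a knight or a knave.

Consider Maeve. Suppose Maeve is a knight.
Then no assignment of the remaining roles makes every statement match its speaker's type — contradiction.
So Maeve is a knave.
Consider Ines. Suppose Ines is a knave.
Then no assignment of the remaining roles makes every statement match its speaker's type — contradiction.
So Ines is a knight.
Consider Elif. Suppose Elif is a knave.
Then no assignment of the remaining roles makes every statement match its speaker's type — contradiction.
So Elif is a knight.
Consider Noor. Suppose Noor is a knave.
Then Elif's statement comes out false, contradicting Elif being a knight.
So Noor is a knight.
Consider Sara. Suppose Sara is a knave.
Then Maeve's statement comes out true, contradicting Maeve being a knave.
So Sara is a knight.

Maeve: knave, Ines: knight, Elif: knight, Noor: knight, Sara: knight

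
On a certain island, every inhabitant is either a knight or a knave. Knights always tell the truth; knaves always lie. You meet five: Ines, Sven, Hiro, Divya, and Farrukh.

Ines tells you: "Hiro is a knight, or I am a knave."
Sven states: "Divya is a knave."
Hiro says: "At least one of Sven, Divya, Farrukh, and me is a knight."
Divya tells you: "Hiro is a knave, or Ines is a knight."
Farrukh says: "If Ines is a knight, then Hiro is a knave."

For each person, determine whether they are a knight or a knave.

Ines: knight, Sven: knave, Hiro: knight, Divya: knight, Farrukh: knave

Consider Ines. Suppose Ines is a knave.
Then Ines's own statement would have to be false, but it can't be — contradiction.
So Ines is a knight.
With that fixed, Divya's statement is true, so Divya is a knight.
With that fixed, Sven's statement is false, so Sven is a knave.
With that fixed, Hiro's statement is true, so Hiro is a knight.
With that fixed, Farrukh's statement is false, so Farrukh is a knave.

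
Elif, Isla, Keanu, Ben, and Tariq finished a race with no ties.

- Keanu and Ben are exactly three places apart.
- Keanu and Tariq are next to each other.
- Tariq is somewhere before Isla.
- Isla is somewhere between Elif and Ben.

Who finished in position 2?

With clues 1–3, Ben and Isla are ruled out for place 2.
With clues 1–4, Elif and Tariq are ruled out for place 2.
So place 2 is Keanu.

Keanu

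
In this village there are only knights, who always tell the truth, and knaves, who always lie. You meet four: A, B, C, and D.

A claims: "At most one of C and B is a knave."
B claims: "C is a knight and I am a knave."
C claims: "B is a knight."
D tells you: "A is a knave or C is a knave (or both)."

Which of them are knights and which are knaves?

A: knave, B: knave, C: knave, D: knight

Consider A. Suppose A is a knight.
Then no assignment of the remaining roles makes every statement match its speaker's type — contradiction.
So A is a knave.
With that fixed, D's statement is true, so D is a knight.
Consider B. Suppose B is a knight.
Then A's statement comes out true, contradicting A being a knave.
So B is a knave.
With that fixed, C's statement is false, so C is a knave.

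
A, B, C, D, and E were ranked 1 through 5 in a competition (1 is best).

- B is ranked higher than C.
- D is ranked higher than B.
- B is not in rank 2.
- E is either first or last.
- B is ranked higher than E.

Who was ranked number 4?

With clues 1–2, D is ruled out for rank 4.
With clues 1–4, E is ruled out for rank 4.
With clues 1–5, A and B are ruled out for rank 4.
So rank 4 is C.

C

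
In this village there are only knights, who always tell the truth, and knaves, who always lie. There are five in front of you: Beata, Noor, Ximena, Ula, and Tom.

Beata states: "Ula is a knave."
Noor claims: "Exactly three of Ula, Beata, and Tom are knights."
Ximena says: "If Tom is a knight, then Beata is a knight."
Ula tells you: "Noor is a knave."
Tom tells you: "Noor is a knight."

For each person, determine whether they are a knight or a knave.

Beata: knave, Noor: knave, Ximena: knight, Ula: knight, Tom: knave

Consider Beata. Suppose Beata is a knight.
Then no assignment of the remaining roles makes every statement match its speaker's type — contradiction.
So Beata is a knave.
With that fixed, Noor's statement is false, so Noor is a knave.
With that fixed, Ula's statement is true, so Ula is a knight.
With that fixed, Tom's statement is false, so Tom is a knave.
With that fixed, Ximena's statement is true, so Ximena is a knight.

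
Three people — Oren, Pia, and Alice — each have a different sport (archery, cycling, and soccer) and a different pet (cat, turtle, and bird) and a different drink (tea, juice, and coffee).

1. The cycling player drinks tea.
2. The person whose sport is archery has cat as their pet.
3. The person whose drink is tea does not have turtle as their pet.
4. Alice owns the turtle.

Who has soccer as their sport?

With clues 1–4, Oren and Pia are impossible for the one with sport soccer.
That leaves Alice.

Alice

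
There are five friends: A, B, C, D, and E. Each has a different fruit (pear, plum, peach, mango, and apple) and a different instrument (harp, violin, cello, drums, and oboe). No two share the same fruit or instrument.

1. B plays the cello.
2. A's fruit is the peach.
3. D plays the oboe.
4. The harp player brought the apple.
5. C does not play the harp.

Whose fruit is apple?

E

With clues 1–2, A is impossible for the one with fruit apple.
With clues 1–4, B and D are impossible for the one with fruit apple.
With clues 1–5, C is impossible for the one with fruit apple.
That leaves E.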